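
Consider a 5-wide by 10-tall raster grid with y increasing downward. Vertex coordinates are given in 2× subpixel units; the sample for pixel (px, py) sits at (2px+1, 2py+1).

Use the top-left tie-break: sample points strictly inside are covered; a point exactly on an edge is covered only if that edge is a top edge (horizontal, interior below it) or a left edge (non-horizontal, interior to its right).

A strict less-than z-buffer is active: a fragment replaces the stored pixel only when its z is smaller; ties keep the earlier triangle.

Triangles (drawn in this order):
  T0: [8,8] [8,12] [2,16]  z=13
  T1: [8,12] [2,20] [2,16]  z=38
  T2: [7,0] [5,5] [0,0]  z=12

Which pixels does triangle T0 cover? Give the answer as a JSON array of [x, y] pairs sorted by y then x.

T0:
  2·area = 24
  edge (8, 8)→(8, 12): d=(0,4) right/bottom  bias=-1
  edge (8, 12)→(2, 16): d=(-6,4) right/bottom  bias=-1
  edge (2, 16)→(8, 8): d=(6,-8) top-left  bias=+0
    (3,5)@(7, 11): e=[4,10,10] → #
    (4,5)@(9, 11): e=[-4,2,26] → ·
    (2,6)@(5, 13): e=[12,6,6] → #
    (3,6)@(7, 13): e=[4,-2,22] → ·
    (1,7)@(3, 15): e=[20,2,2] → #
    (2,7)@(5, 15): e=[12,-6,18] → ·
    (1,8)@(3, 17): e=[20,-10,14] → ·
  covered (3 px):
    · · · · ·
    · · · · ·
    · · · · ·
    · · · · ·
    · · · · ·
    · · · # ·
    · · # · ·
    · # · · ·
    · · · · ·
    · · · · ·
T1:
  2·area = 24
  edge (8, 12)→(2, 20): d=(-6,8) right/bottom  bias=-1
  edge (2, 20)→(2, 16): d=(0,-4) top-left  bias=+0
  edge (2, 16)→(8, 12): d=(6,-4) top-left  bias=+0
    (3,6)@(7, 13): e=[2,20,2] → #
    (4,6)@(9, 13): e=[-14,28,10] → ·
    (2,7)@(5, 15): e=[6,12,6] → #
    (3,7)@(7, 15): e=[-10,20,14] → ·
    (1,8)@(3, 17): e=[10,4,10] → #
    (2,8)@(5, 17): e=[-6,12,18] → ·
    (1,9)@(3, 19): e=[-2,4,22] → ·
  covered (3 px):
    · · · · ·
    · · · · ·
    · · · · ·
    · · · · ·
    · · · · ·
    · · · · ·
    · · · # ·
    · · # · ·
    · # · · ·
    · · · · ·
T2:
  2·area = 35
  edge (7, 0)→(5, 5): d=(-2,5) right/bottom  bias=-1
  edge (5, 5)→(0, 0): d=(-5,-5) top-left  bias=+0
  edge (0, 0)→(7, 0): d=(7,0) top-left  bias=+0
    (0,0)@(1, 1): e=[28,0,7] → #  [on edge]
    (1,0)@(3, 1): e=[18,10,7] → #
    (2,0)@(5, 1): e=[8,20,7] → #
    (3,0)@(7, 1): e=[-2,30,7] → ·
    (0,1)@(1, 3): e=[24,-10,21] → ·
    (1,1)@(3, 3): e=[14,0,21] → #  [on edge]
    (3,1)@(7, 3): e=[-6,20,21] → ·
    (1,2)@(3, 5): e=[10,-10,35] → ·
    (2,2)@(5, 5): e=[0,0,35] → ·  [on edge]
    (3,3)@(7, 7): e=[-14,0,49] → ·  [on edge]
    (4,4)@(9, 9): e=[-28,0,63] → ·  [on edge]
    (0,7)@(1, 15): e=[0,-70,105] → ·  [on edge]
  covered (5 px):
    # # # · ·
    · # # · ·
    · · · · ·
    · · · · ·
    · · · · ·
    · · · · ·
    · · · · ·
    · · · · ·
    · · · · ·
    · · · · ·

Result: [[3,5],[2,6],[1,7]]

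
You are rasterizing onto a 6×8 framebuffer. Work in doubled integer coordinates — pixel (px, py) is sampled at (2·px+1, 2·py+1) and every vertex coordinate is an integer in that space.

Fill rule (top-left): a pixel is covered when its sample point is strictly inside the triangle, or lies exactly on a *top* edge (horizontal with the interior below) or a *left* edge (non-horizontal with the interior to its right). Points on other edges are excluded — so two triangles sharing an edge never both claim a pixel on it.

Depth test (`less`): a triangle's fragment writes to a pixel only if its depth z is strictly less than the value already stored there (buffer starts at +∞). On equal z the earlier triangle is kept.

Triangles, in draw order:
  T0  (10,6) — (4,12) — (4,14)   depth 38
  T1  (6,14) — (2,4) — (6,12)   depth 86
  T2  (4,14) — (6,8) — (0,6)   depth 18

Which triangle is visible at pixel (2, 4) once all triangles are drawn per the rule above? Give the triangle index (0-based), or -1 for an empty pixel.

T0:
  2·area = 12  (B↔C swapped to make it positive)
  edge (10, 6)→(4, 14): d=(-6,8) right/bottom  bias=-1
  edge (4, 14)→(4, 12): d=(0,-2) top-left  bias=+0
  edge (4, 12)→(10, 6): d=(6,-6) top-left  bias=+0
    (5,2)@(11, 5): e=[-2,14,0] → .  [on edge]
    (4,3)@(9, 7): e=[2,10,0] → X  [on edge]
    (5,3)@(11, 7): e=[-14,14,12] → .
    (3,4)@(7, 9): e=[6,6,0] → X  [on edge]
    (4,4)@(9, 9): e=[-10,10,12] → .
    (2,5)@(5, 11): e=[10,2,0] → X  [on edge]
    (3,5)@(7, 11): e=[-6,6,12] → .
    (1,6)@(3, 13): e=[14,-2,0] → .  [on edge]
    (2,6)@(5, 13): e=[-2,2,12] → .
    (0,7)@(1, 15): e=[18,-6,0] → .  [on edge]
  covered (3 px):
    . . . . . .
    . . . . . .
    . . . . . .
    . . . . X .
    . . . X . .
    . . X . . .
    . . . . . .
    . . . . . .
T1:
  2·area = 8
  edge (6, 14)→(2, 4): d=(-4,-10) top-left  bias=+0
  edge (2, 4)→(6, 12): d=(4,8) right/bottom  bias=-1
  edge (6, 12)→(6, 14): d=(0,2) right/bottom  bias=-1
    (2,5)@(5, 11): e=[2,4,2] → X
    (3,5)@(7, 11): e=[22,-12,-2] → .
    (2,6)@(5, 13): e=[-6,12,2] → .
  covered (1 px):
    . . . . . .
    . . . . . .
    . . . . . .
    . . . . . .
    . . . . . .
    . . X . . .
    . . . . . .
    . . . . . .
T2:
  2·area = 40  (B↔C swapped to make it positive)
  edge (4, 14)→(0, 6): d=(-4,-8) top-left  bias=+0
  edge (0, 6)→(6, 8): d=(6,2) right/bottom  bias=-1
  edge (6, 8)→(4, 14): d=(-2,6) right/bottom  bias=-1
    (3,2)@(7, 5): e=[60,-20,0] → .  [on edge]
    (0,3)@(1, 7): e=[4,4,32] → X
    (1,3)@(3, 7): e=[20,0,20] → .  [on edge]
    (0,4)@(1, 9): e=[-4,16,28] → .
    (1,4)@(3, 9): e=[12,12,16] → X
    (2,4)@(5, 9): e=[28,8,4] → X
    (3,4)@(7, 9): e=[44,4,-8] → .
    (4,4)@(9, 9): e=[60,0,-20] → .  [on edge]
    (1,5)@(3, 11): e=[4,24,12] → X
    (2,5)@(5, 11): e=[20,20,0] → .  [on edge]
    (1,6)@(3, 13): e=[-4,36,8] → .
  covered (4 px):
    . . . . . .
    . . . . . .
    . . . . . .
    X . . . . .
    . X X . . .
    . X . . . .
    . . . . . .
    . . . . . .

Z-buffer (winner per pixel, '.' = empty):
  . . . . . .
  . . . . . .
  . . . . . .
  2 . . . 0 .
  . 2 2 0 . .
  . 2 0 . . .
  . . . . . .
  . . . . . .

Answer: 2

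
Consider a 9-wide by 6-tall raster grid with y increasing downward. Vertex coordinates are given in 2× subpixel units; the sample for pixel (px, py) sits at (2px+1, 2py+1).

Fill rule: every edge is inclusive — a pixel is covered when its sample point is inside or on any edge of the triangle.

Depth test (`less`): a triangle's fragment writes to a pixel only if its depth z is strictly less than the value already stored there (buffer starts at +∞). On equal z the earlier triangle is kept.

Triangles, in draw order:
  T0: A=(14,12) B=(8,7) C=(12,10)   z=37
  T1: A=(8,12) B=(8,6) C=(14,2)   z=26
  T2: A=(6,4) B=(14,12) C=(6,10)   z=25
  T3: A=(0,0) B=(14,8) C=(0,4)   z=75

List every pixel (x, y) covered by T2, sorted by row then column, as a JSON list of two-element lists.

T0:
  2·area = 2
  edge (14, 12)→(8, 7): d=(-6,-5) inclusive
  edge (8, 7)→(12, 10): d=(4,3) inclusive
  edge (12, 10)→(14, 12): d=(2,2) inclusive
    (1,0)@(3, 1): e=[11,-9,0] → ·  [on edge]
    (2,1)@(5, 3): e=[9,-7,0] → ·  [on edge]
    (3,2)@(7, 5): e=[7,-5,0] → ·  [on edge]
    (4,3)@(9, 7): e=[5,-3,0] → ·  [on edge]
    (5,4)@(11, 9): e=[3,-1,0] → ·  [on edge]
    (6,5)@(13, 11): e=[1,1,0] → #  [on edge]
    (7,5)@(15, 11): e=[11,-5,-4] → ·
  covered (1 px):
    · · · · · · · · ·
    · · · · · · · · ·
    · · · · · · · · ·
    · · · · · · · · ·
    · · · · · · · · ·
    · · · · · · # · ·
T1:
  2·area = 36
  edge (8, 12)→(8, 6): d=(0,-6) inclusive
  edge (8, 6)→(14, 2): d=(6,-4) inclusive
  edge (14, 2)→(8, 12): d=(-6,10) inclusive
    (6,1)@(13, 3): e=[30,2,4] → #
    (7,1)@(15, 3): e=[42,10,-16] → ·
    (5,2)@(11, 5): e=[18,6,12] → #
    (6,2)@(13, 5): e=[30,14,-8] → ·
    (4,3)@(9, 7): e=[6,10,20] → #
    (5,3)@(11, 7): e=[18,18,0] → #  [on edge]
    (6,3)@(13, 7): e=[30,26,-20] → ·
    (4,4)@(9, 9): e=[6,22,8] → #
    (5,4)@(11, 9): e=[18,30,-12] → ·
    (4,5)@(9, 11): e=[6,34,-4] → ·
  covered (5 px):
    · · · · · · · · ·
    · · · · · · # · ·
    · · · · · # · · ·
    · · · · # # · · ·
    · · · · # · · · ·
    · · · · · · · · ·
T2:
  2·area = 48
  edge (6, 4)→(14, 12): d=(8,8) inclusive
  edge (14, 12)→(6, 10): d=(-8,-2) inclusive
  edge (6, 10)→(6, 4): d=(0,-6) inclusive
    (1,0)@(3, 1): e=[0,66,-18] → ·  [on edge]
    (2,1)@(5, 3): e=[0,54,-6] → ·  [on edge]
    (3,2)@(7, 5): e=[0,42,6] → #  [on edge]
    (4,2)@(9, 5): e=[-16,46,18] → ·
    (3,3)@(7, 7): e=[16,26,6] → #
    (4,3)@(9, 7): e=[0,30,18] → #  [on edge]
    (5,3)@(11, 7): e=[-16,34,30] → ·
    (3,4)@(7, 9): e=[32,10,6] → #
    (5,4)@(11, 9): e=[0,18,30] → #  [on edge]
    (6,4)@(13, 9): e=[-16,22,42] → ·
    (3,5)@(7, 11): e=[48,-6,6] → ·
    (4,5)@(9, 11): e=[32,-2,18] → ·
    (6,5)@(13, 11): e=[0,6,42] → #  [on edge]
  covered (8 px):
    · · · · · · · · ·
    · · · · · · · · ·
    · · · # · · · · ·
    · · · # # · · · ·
    · · · # # # · · ·
    · · · · · # # · ·
T3:
  2·area = 56
  edge (0, 0)→(14, 8): d=(14,8) inclusive
  edge (14, 8)→(0, 4): d=(-14,-4) inclusive
  edge (0, 4)→(0, 0): d=(0,-4) inclusive
    (0,0)@(1, 1): e=[6,46,4] → #
    (1,0)@(3, 1): e=[-10,54,12] → ·
    (0,1)@(1, 3): e=[34,18,4] → #
    (1,1)@(3, 3): e=[18,26,12] → #
    (2,1)@(5, 3): e=[2,34,20] → #
    (3,1)@(7, 3): e=[-14,42,28] → ·
    (0,2)@(1, 5): e=[62,-10,4] → ·
    (1,2)@(3, 5): e=[46,-2,12] → ·
    (2,2)@(5, 5): e=[30,6,20] → #
    (3,2)@(7, 5): e=[14,14,28] → #
    (4,2)@(9, 5): e=[-2,22,36] → ·
    (2,3)@(5, 7): e=[58,-22,20] → ·
  covered (7 px):
    # · · · · · · · ·
    # # # · · · · · ·
    · · # # · · · · ·
    · · · · · # · · ·
    · · · · · · · · ·
    · · · · · · · · ·

Answer: [[3,2],[3,3],[4,3],[3,4],[4,4],[5,4],[5,5],[6,5]]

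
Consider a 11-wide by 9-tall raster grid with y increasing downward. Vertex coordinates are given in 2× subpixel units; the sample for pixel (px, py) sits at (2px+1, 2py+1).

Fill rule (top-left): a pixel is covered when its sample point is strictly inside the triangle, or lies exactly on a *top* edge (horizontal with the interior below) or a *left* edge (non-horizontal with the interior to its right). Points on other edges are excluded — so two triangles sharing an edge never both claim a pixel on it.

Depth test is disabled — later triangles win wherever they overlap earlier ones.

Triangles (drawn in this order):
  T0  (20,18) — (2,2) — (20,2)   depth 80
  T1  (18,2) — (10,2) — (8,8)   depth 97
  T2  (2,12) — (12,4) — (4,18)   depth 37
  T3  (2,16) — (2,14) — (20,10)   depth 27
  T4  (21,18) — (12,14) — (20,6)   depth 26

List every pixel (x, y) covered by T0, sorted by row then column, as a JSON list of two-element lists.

T0:
  2·area = 288
  edge (20, 18)→(2, 2): d=(-18,-16) top-left  bias=+0
  edge (2, 2)→(20, 2): d=(18,0) top-left  bias=+0
  edge (20, 2)→(20, 18): d=(0,16) right/bottom  bias=-1
    (2,1)@(5, 3): e=[30,18,240] → █
    (3,1)@(7, 3): e=[62,18,208] → █
    (4,1)@(9, 3): e=[94,18,176] → █
    (5,1)@(11, 3): e=[126,18,144] → █
    (6,1)@(13, 3): e=[158,18,112] → █
    (7,1)@(15, 3): e=[190,18,80] → █
    (8,1)@(17, 3): e=[222,18,48] → █
    (9,1)@(19, 3): e=[254,18,16] → █
    (10,1)@(21, 3): e=[286,18,-16] → ·
    (2,2)@(5, 5): e=[-6,54,240] → ·
    (3,2)@(7, 5): e=[26,54,208] → █
    (10,2)@(21, 5): e=[250,54,-16] → ·
  covered (36 px):
    · · · · · · · · · · ·
    · · █ █ █ █ █ █ █ █ ·
    · · · █ █ █ █ █ █ █ ·
    · · · · █ █ █ █ █ █ ·
    · · · · · █ █ █ █ █ ·
    · · · · · · █ █ █ █ ·
    · · · · · · · █ █ █ ·
    · · · · · · · · █ █ ·
    · · · · · · · · · █ ·
T1:
  2·area = 48  (B↔C swapped to make it positive)
  edge (18, 2)→(8, 8): d=(-10,6) right/bottom  bias=-1
  edge (8, 8)→(10, 2): d=(2,-6) top-left  bias=+0
  edge (10, 2)→(18, 2): d=(8,0) top-left  bias=+0
    (5,1)@(11, 3): e=[32,8,8] → █
    (6,1)@(13, 3): e=[20,20,8] → █
    (7,1)@(15, 3): e=[8,32,8] → █
    (8,1)@(17, 3): e=[-4,44,8] → ·
    (4,2)@(9, 5): e=[24,0,24] → █  [on edge]
    (6,2)@(13, 5): e=[0,24,24] → ·  [on edge]
    (7,2)@(15, 5): e=[-12,36,24] → ·
    (4,3)@(9, 7): e=[4,4,40] → █
    (5,3)@(11, 7): e=[-8,16,40] → ·
    (4,4)@(9, 9): e=[-16,8,56] → ·
    (1,5)@(3, 11): e=[0,-24,72] → ·  [on edge]
    (3,5)@(7, 11): e=[-24,0,72] → ·  [on edge]
    (2,8)@(5, 17): e=[-72,0,120] → ·  [on edge]
  covered (6 px):
    · · · · · · · · · · ·
    · · · · · █ █ █ · · ·
    · · · · █ █ · · · · ·
    · · · · █ · · · · · ·
    · · · · · · · · · · ·
    · · · · · · · · · · ·
    · · · · · · · · · · ·
    · · · · · · · · · · ·
    · · · · · · · · · · ·
T2:
  2·area = 76
  edge (2, 12)→(12, 4): d=(10,-8) top-left  bias=+0
  edge (12, 4)→(4, 18): d=(-8,14) right/bottom  bias=-1
  edge (4, 18)→(2, 12): d=(-2,-6) top-left  bias=+0
    (5,2)@(11, 5): e=[2,6,68] → █
    (6,2)@(13, 5): e=[18,-22,80] → ·
    (4,3)@(9, 7): e=[6,18,52] → █
    (5,3)@(11, 7): e=[22,-10,64] → ·
    (0,4)@(1, 9): e=[-38,114,0] → ·  [on edge]
    (3,4)@(7, 9): e=[10,30,36] → █
    (5,4)@(11, 9): e=[42,-26,60] → ·
    (2,5)@(5, 11): e=[14,42,20] → █
    (4,5)@(9, 11): e=[46,-14,44] → ·
    (1,6)@(3, 13): e=[18,54,4] → █
    (3,6)@(7, 13): e=[50,-2,28] → ·
    (1,7)@(3, 15): e=[38,38,0] → █  [on edge]
  covered (10 px):
    · · · · · · · · · · ·
    · · · · · · · · · · ·
    · · · · · █ · · · · ·
    · · · · █ · · · · · ·
    · · · █ █ · · · · · ·
    · · █ █ · · · · · · ·
    · █ █ · · · · · · · ·
    · █ █ · · · · · · · ·
    · · · · · · · · · · ·
T3:
  2·area = 36
  edge (2, 16)→(2, 14): d=(0,-2) top-left  bias=+0
  edge (2, 14)→(20, 10): d=(18,-4) top-left  bias=+0
  edge (20, 10)→(2, 16): d=(-18,6) right/bottom  bias=-1
    (8,5)@(17, 11): e=[30,6,0] → ·  [on edge]
    (3,6)@(7, 13): e=[10,2,24] → █
    (4,6)@(9, 13): e=[14,10,12] → █
    (5,6)@(11, 13): e=[18,18,0] → ·  [on edge]
    (1,7)@(3, 15): e=[2,22,12] → █
    (2,7)@(5, 15): e=[6,30,0] → ·  [on edge]
    (3,7)@(7, 15): e=[10,38,-12] → ·
    (4,7)@(9, 15): e=[14,46,-24] → ·
    (1,8)@(3, 17): e=[2,58,-24] → ·
  covered (3 px):
    · · · · · · · · · · ·
    · · · · · · · · · · ·
    · · · · · · · · · · ·
    · · · · · · · · · · ·
    · · · · · · · · · · ·
    · · · · · · · · · · ·
    · · · █ █ · · · · · ·
    · █ · · · · · · · · ·
    · · · · · · · · · · ·
T4:
  2·area = 104
  edge (21, 18)→(12, 14): d=(-9,-4) top-left  bias=+0
  edge (12, 14)→(20, 6): d=(8,-8) top-left  bias=+0
  edge (20, 6)→(21, 18): d=(1,12) right/bottom  bias=-1
    (10,2)@(21, 5): e=[117,0,-13] → ·  [on edge]
    (9,3)@(19, 7): e=[91,0,13] → █  [on edge]
    (10,3)@(21, 7): e=[99,16,-11] → ·
    (8,4)@(17, 9): e=[65,0,39] → █  [on edge]
    (10,4)@(21, 9): e=[81,32,-9] → ·
    (7,5)@(15, 11): e=[39,0,65] → █  [on edge]
    (10,5)@(21, 11): e=[63,48,-7] → ·
    (6,6)@(13, 13): e=[13,0,91] → █  [on edge]
    (10,6)@(21, 13): e=[45,64,-5] → ·
    (5,7)@(11, 15): e=[-13,0,117] → ·  [on edge]
    (6,7)@(13, 15): e=[-5,16,93] → ·
    (7,7)@(15, 15): e=[3,32,69] → █
    (4,8)@(9, 17): e=[-39,0,143] → ·  [on edge]
  covered (14 px):
    · · · · · · · · · · ·
    · · · · · · · · · · ·
    · · · · · · · · · · ·
    · · · · · · · · · █ ·
    · · · · · · · · █ █ ·
    · · · · · · · █ █ █ ·
    · · · · · · █ █ █ █ ·
    · · · · · · · █ █ █ ·
    · · · · · · · · · █ ·

Final: [[2,1],[3,1],[4,1],[5,1],[6,1],[7,1],[8,1],[9,1],[3,2],[4,2],[5,2],[6,2],[7,2],[8,2],[9,2],[4,3],[5,3],[6,3],[7,3],[8,3],[9,3],[5,4],[6,4],[7,4],[8,4],[9,4],[6,5],[7,5],[8,5],[9,5],[7,6],[8,6],[9,6],[8,7],[9,7],[9,8]]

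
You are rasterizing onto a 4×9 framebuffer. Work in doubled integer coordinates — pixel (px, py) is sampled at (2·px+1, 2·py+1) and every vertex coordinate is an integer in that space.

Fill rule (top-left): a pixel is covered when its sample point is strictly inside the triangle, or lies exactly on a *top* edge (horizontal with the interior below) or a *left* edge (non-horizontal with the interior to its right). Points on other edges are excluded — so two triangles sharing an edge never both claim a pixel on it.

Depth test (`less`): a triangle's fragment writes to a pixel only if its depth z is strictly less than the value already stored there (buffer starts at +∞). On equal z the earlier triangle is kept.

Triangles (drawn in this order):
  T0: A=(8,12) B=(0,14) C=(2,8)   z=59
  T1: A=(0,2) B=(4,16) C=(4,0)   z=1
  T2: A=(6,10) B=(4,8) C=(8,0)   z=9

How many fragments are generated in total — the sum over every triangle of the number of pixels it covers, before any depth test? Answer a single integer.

T0:
  2·area = 44
  edge (8, 12)→(0, 14): d=(-8,2) right/bottom  bias=-1
  edge (0, 14)→(2, 8): d=(2,-6) top-left  bias=+0
  edge (2, 8)→(8, 12): d=(6,4) right/bottom  bias=-1
    (1,2)@(3, 5): e=[66,0,-22] → ·  [on edge]
    (1,4)@(3, 9): e=[34,8,2] → █
    (2,4)@(5, 9): e=[30,20,-6] → ·
    (0,5)@(1, 11): e=[22,0,22] → █  [on edge]
    (2,5)@(5, 11): e=[14,24,6] → █
    (3,5)@(7, 11): e=[10,36,-2] → ·
    (0,6)@(1, 13): e=[6,4,34] → █
    (2,6)@(5, 13): e=[-2,28,18] → ·
    (0,7)@(1, 15): e=[-10,8,46] → ·
    (1,7)@(3, 15): e=[-14,20,38] → ·
  covered (6 px):
    · · · ·
    · · · ·
    · · · ·
    · · · ·
    · █ · ·
    █ █ █ ·
    █ █ · ·
    · · · ·
    · · · ·
T1:
  2·area = 64  (B↔C swapped to make it positive)
  edge (0, 2)→(4, 0): d=(4,-2) top-left  bias=+0
  edge (4, 0)→(4, 16): d=(0,16) right/bottom  bias=-1
  edge (4, 16)→(0, 2): d=(-4,-14) top-left  bias=+0
    (1,0)@(3, 1): e=[2,16,46] → █
    (2,0)@(5, 1): e=[6,-16,74] → ·
    (0,1)@(1, 3): e=[6,48,10] → █
    (2,1)@(5, 3): e=[14,-16,66] → ·
    (0,2)@(1, 5): e=[14,48,2] → █
    (2,2)@(5, 5): e=[22,-16,58] → ·
    (0,3)@(1, 7): e=[22,48,-6] → ·
    (1,3)@(3, 7): e=[26,16,22] → █
    (2,3)@(5, 7): e=[30,-16,50] → ·
    (1,4)@(3, 9): e=[34,16,14] → █
    (2,4)@(5, 9): e=[38,-16,42] → ·
    (1,5)@(3, 11): e=[42,16,6] → █
  covered (8 px):
    · █ · ·
    █ █ · ·
    █ █ · ·
    · █ · ·
    · █ · ·
    · █ · ·
    · · · ·
    · · · ·
    · · · ·
T2:
  2·area = 24
  edge (6, 10)→(4, 8): d=(-2,-2) top-left  bias=+0
  edge (4, 8)→(8, 0): d=(4,-8) top-left  bias=+0
  edge (8, 0)→(6, 10): d=(-2,10) right/bottom  bias=-1
    (3,1)@(7, 3): e=[16,4,4] → █
    (0,2)@(1, 5): e=[0,-36,60] → ·  [on edge]
    (3,2)@(7, 5): e=[12,12,0] → ·  [on edge]
    (1,3)@(3, 7): e=[0,-12,36] → ·  [on edge]
    (2,3)@(5, 7): e=[4,4,16] → █
    (3,3)@(7, 7): e=[8,20,-4] → ·
    (2,4)@(5, 9): e=[0,12,12] → █  [on edge]
    (3,4)@(7, 9): e=[4,28,-8] → ·
    (2,5)@(5, 11): e=[-4,20,8] → ·
    (3,5)@(7, 11): e=[0,36,-12] → ·  [on edge]
    (2,7)@(5, 15): e=[-12,36,0] → ·  [on edge]
  covered (3 px):
    · · · ·
    · · · █
    · · · ·
    · · █ ·
    · · █ ·
    · · · ·
    · · · ·
    · · · ·
    · · · ·

Final: 17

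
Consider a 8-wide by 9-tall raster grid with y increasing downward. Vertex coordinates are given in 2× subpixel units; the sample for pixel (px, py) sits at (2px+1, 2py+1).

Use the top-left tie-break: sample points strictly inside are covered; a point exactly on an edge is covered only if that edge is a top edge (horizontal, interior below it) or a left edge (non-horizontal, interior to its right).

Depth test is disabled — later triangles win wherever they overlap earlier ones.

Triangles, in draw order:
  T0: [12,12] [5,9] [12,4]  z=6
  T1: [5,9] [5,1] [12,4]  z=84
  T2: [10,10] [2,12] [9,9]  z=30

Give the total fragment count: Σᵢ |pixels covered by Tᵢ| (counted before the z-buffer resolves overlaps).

T0:
  2·area = 56
  edge (12, 12)→(5, 9): d=(-7,-3) top-left  bias=+0
  edge (5, 9)→(12, 4): d=(7,-5) top-left  bias=+0
  edge (12, 4)→(12, 12): d=(0,8) right/bottom  bias=-1
    (5,2)@(11, 5): e=[46,2,8] → █
    (6,2)@(13, 5): e=[52,12,-8] → ·
    (4,3)@(9, 7): e=[26,6,24] → █
    (6,3)@(13, 7): e=[38,26,-8] → ·
    (2,4)@(5, 9): e=[0,0,56] → █  [on edge]
    (3,4)@(7, 9): e=[6,10,40] → █
    (6,4)@(13, 9): e=[24,40,-8] → ·
    (2,5)@(5, 11): e=[-14,14,56] → ·
    (3,5)@(7, 11): e=[-8,24,40] → ·
    (4,5)@(9, 11): e=[-2,34,24] → ·
    (5,5)@(11, 11): e=[4,44,8] → █
    (6,5)@(13, 11): e=[10,54,-8] → ·
  covered (8 px):
    · · · · · · · ·
    · · · · · · · ·
    · · · · · █ · ·
    · · · · █ █ · ·
    · · █ █ █ █ · ·
    · · · · · █ · ·
    · · · · · · · ·
    · · · · · · · ·
    · · · · · · · ·
T1:
  2·area = 56
  edge (5, 9)→(5, 1): d=(0,-8) top-left  bias=+0
  edge (5, 1)→(12, 4): d=(7,3) right/bottom  bias=-1
  edge (12, 4)→(5, 9): d=(-7,5) right/bottom  bias=-1
    (2,0)@(5, 1): e=[0,0,56] → ·  [on edge]
    (2,1)@(5, 3): e=[0,14,42] → █  [on edge]
    (3,1)@(7, 3): e=[16,8,32] → █
    (4,1)@(9, 3): e=[32,2,22] → █
    (5,1)@(11, 3): e=[48,-4,12] → ·
    (2,2)@(5, 5): e=[0,28,28] → █  [on edge]
    (5,2)@(11, 5): e=[48,10,-2] → ·
    (2,3)@(5, 7): e=[0,42,14] → █  [on edge]
    (4,3)@(9, 7): e=[32,30,-6] → ·
    (2,4)@(5, 9): e=[0,56,0] → ·  [on edge]
    (3,4)@(7, 9): e=[16,50,-10] → ·
    (2,5)@(5, 11): e=[0,70,-14] → ·  [on edge]
    (2,6)@(5, 13): e=[0,84,-28] → ·  [on edge]
    (2,7)@(5, 15): e=[0,98,-42] → ·  [on edge]
    (2,8)@(5, 17): e=[0,112,-56] → ·  [on edge]
  covered (8 px):
    · · · · · · · ·
    · · █ █ █ · · ·
    · · █ █ █ · · ·
    · · █ █ · · · ·
    · · · · · · · ·
    · · · · · · · ·
    · · · · · · · ·
    · · · · · · · ·
    · · · · · · · ·
T2:
  2·area = 10
  edge (10, 10)→(2, 12): d=(-8,2) right/bottom  bias=-1
  edge (2, 12)→(9, 9): d=(7,-3) top-left  bias=+0
  edge (9, 9)→(10, 10): d=(1,1) right/bottom  bias=-1
    (0,0)@(1, 1): e=[90,-80,0] → ·  [on edge]
    (1,1)@(3, 3): e=[70,-60,0] → ·  [on edge]
    (2,2)@(5, 5): e=[50,-40,0] → ·  [on edge]
    (3,3)@(7, 7): e=[30,-20,0] → ·  [on edge]
    (4,4)@(9, 9): e=[10,0,0] → ·  [on edge]
    (2,5)@(5, 11): e=[2,2,6] → █
    (3,5)@(7, 11): e=[-2,8,4] → ·
    (5,5)@(11, 11): e=[-10,20,0] → ·  [on edge]
    (2,6)@(5, 13): e=[-14,16,8] → ·
    (6,6)@(13, 13): e=[-30,40,0] → ·  [on edge]
    (7,7)@(15, 15): e=[-50,60,0] → ·  [on edge]
  covered (1 px):
    · · · · · · · ·
    · · · · · · · ·
    · · · · · · · ·
    · · · · · · · ·
    · · · · · · · ·
    · · █ · · · · ·
    · · · · · · · ·
    · · · · · · · ·
    · · · · · · · ·

Final: 17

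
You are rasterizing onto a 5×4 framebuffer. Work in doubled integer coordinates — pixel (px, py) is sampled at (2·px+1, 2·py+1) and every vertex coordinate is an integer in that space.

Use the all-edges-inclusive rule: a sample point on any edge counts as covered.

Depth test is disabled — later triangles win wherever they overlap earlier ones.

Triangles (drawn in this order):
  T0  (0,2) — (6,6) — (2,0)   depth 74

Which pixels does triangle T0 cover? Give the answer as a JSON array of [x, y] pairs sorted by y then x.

T0:
  2·area = 20  (B↔C swapped to make it positive)
  edge (0, 2)→(2, 0): d=(2,-2) inclusive
  edge (2, 0)→(6, 6): d=(4,6) inclusive
  edge (6, 6)→(0, 2): d=(-6,-4) inclusive
    (0,0)@(1, 1): e=[0,10,10] → X  [on edge]
    (1,0)@(3, 1): e=[4,-2,18] → .
    (0,1)@(1, 3): e=[4,18,-2] → .
    (1,1)@(3, 3): e=[8,6,6] → X
    (2,1)@(5, 3): e=[12,-6,14] → .
    (1,2)@(3, 5): e=[12,14,-6] → .
    (2,2)@(5, 5): e=[16,2,2] → X
    (3,2)@(7, 5): e=[20,-10,10] → .
    (2,3)@(5, 7): e=[20,10,-10] → .
  covered (3 px):
    X . . . .
    . X . . .
    . . X . .
    . . . . .

Final: [[0,0],[1,1],[2,2]]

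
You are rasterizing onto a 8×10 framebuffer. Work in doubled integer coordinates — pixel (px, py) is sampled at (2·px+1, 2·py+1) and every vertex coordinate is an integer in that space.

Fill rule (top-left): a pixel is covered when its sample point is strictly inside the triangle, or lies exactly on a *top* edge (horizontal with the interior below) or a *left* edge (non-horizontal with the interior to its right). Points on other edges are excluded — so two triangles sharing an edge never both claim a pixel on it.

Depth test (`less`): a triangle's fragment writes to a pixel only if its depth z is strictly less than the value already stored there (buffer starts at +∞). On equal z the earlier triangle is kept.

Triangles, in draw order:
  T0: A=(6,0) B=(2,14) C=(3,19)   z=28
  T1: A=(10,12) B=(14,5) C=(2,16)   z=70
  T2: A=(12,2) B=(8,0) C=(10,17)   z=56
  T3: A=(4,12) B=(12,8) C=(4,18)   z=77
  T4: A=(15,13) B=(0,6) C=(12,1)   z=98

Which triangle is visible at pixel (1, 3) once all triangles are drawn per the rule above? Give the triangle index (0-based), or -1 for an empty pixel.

T0:
  2·area = 34  (B↔C swapped to make it positive)
  edge (6, 0)→(3, 19): d=(-3,19) right/bottom  bias=-1
  edge (3, 19)→(2, 14): d=(-1,-5) top-left  bias=+0
  edge (2, 14)→(6, 0): d=(4,-14) top-left  bias=+0
    (2,2)@(5, 5): e=[4,24,6] → X
    (3,2)@(7, 5): e=[-34,34,34] → .
    (2,3)@(5, 7): e=[-2,22,14] → .
    (0,4)@(1, 9): e=[68,0,-34] → .  [on edge]
    (1,5)@(3, 11): e=[24,8,2] → X
    (2,5)@(5, 11): e=[-14,18,30] → .
    (1,6)@(3, 13): e=[18,6,10] → X
    (2,6)@(5, 13): e=[-20,16,38] → .
    (1,7)@(3, 15): e=[12,4,18] → X
    (2,7)@(5, 15): e=[-26,14,46] → .
    (1,8)@(3, 17): e=[6,2,26] → X
    (2,8)@(5, 17): e=[-32,12,54] → .
    (1,9)@(3, 19): e=[0,0,34] → .  [on edge]
  covered (5 px):
    . . . . . . . .
    . . . . . . . .
    . . X . . . . .
    . . . . . . . .
    . . . . . . . .
    . X . . . . . .
    . X . . . . . .
    . X . . . . . .
    . X . . . . . .
    . . . . . . . .
T1:
  2·area = 40  (B↔C swapped to make it positive)
  edge (10, 12)→(2, 16): d=(-8,4) right/bottom  bias=-1
  edge (2, 16)→(14, 5): d=(12,-11) top-left  bias=+0
  edge (14, 5)→(10, 12): d=(-4,7) right/bottom  bias=-1
    (5,4)@(11, 9): e=[20,15,5] → X
    (6,4)@(13, 9): e=[12,37,-9] → .
    (4,5)@(9, 11): e=[12,17,11] → X
    (5,5)@(11, 11): e=[4,39,-3] → .
    (3,6)@(7, 13): e=[4,19,17] → X
    (4,6)@(9, 13): e=[-4,41,3] → .
    (3,7)@(7, 15): e=[-12,43,9] → .
  covered (3 px):
    . . . . . . . .
    . . . . . . . .
    . . . . . . . .
    . . . . . . . .
    . . . . . X . .
    . . . . X . . .
    . . . X . . . .
    . . . . . . . .
    . . . . . . . .
    . . . . . . . .
T2:
  2·area = 64  (B↔C swapped to make it positive)
  edge (12, 2)→(10, 17): d=(-2,15) right/bottom  bias=-1
  edge (10, 17)→(8, 0): d=(-2,-17) top-left  bias=+0
  edge (8, 0)→(12, 2): d=(4,2) right/bottom  bias=-1
    (4,0)@(9, 1): e=[47,15,2] → X
    (5,0)@(11, 1): e=[17,49,-2] → .
    (4,1)@(9, 3): e=[43,11,10] → X
    (5,1)@(11, 3): e=[13,45,6] → X
    (6,1)@(13, 3): e=[-17,79,2] → .
    (4,2)@(9, 5): e=[39,7,18] → X
    (6,2)@(13, 5): e=[-21,75,10] → .
    (4,3)@(9, 7): e=[35,3,26] → X
    (6,3)@(13, 7): e=[-25,71,18] → .
    (4,4)@(9, 9): e=[31,-1,34] → .
    (5,4)@(11, 9): e=[1,33,30] → X
    (6,4)@(13, 9): e=[-29,67,26] → .
  covered (8 px):
    . . . . X . . .
    . . . . X X . .
    . . . . X X . .
    . . . . X X . .
    . . . . . X . .
    . . . . . . . .
    . . . . . . . .
    . . . . . . . .
    . . . . . . . .
    . . . . . . . .
T3:
  2·area = 48
  edge (4, 12)→(12, 8): d=(8,-4) top-left  bias=+0
  edge (12, 8)→(4, 18): d=(-8,10) right/bottom  bias=-1
  edge (4, 18)→(4, 12): d=(0,-6) top-left  bias=+0
    (5,4)@(11, 9): e=[4,2,42] → X
    (6,4)@(13, 9): e=[12,-18,54] → .
    (3,5)@(7, 11): e=[4,26,18] → X
    (4,5)@(9, 11): e=[12,6,30] → X
    (5,5)@(11, 11): e=[20,-14,42] → .
    (2,6)@(5, 13): e=[12,30,6] → X
    (4,6)@(9, 13): e=[28,-10,30] → .
    (2,7)@(5, 15): e=[28,14,6] → X
    (3,7)@(7, 15): e=[36,-6,18] → .
    (2,8)@(5, 17): e=[44,-2,6] → .
  covered (6 px):
    . . . . . . . .
    . . . . . . . .
    . . . . . . . .
    . . . . . . . .
    . . . . . X . .
    . . . X X . . .
    . . X X . . . .
    . . X . . . . .
    . . . . . . . .
    . . . . . . . .
T4:
  2·area = 159
  edge (15, 13)→(0, 6): d=(-15,-7) top-left  bias=+0
  edge (0, 6)→(12, 1): d=(12,-5) top-left  bias=+0
  edge (12, 1)→(15, 13): d=(3,12) right/bottom  bias=-1
    (4,1)@(9, 3): e=[108,9,42] → X
    (5,1)@(11, 3): e=[122,19,18] → X
    (6,1)@(13, 3): e=[136,29,-6] → .
    (1,2)@(3, 5): e=[36,3,120] → X
    (2,2)@(5, 5): e=[50,13,96] → X
    (3,2)@(7, 5): e=[64,23,72] → X
    (6,2)@(13, 5): e=[106,53,0] → .  [on edge]
    (1,3)@(3, 7): e=[6,27,126] → X
    (6,3)@(13, 7): e=[76,77,6] → X
    (7,3)@(15, 7): e=[90,87,-18] → .
    (1,4)@(3, 9): e=[-24,51,132] → .
    (2,4)@(5, 9): e=[-10,61,108] → .
    (7,6)@(15, 13): e=[0,159,0] → .  [on edge]
  covered (19 px):
    . . . . . . . .
    . . . . X X . .
    . X X X X X . .
    . X X X X X X .
    . . . X X X X .
    . . . . . X X .
    . . . . . . . .
    . . . . . . . .
    . . . . . . . .
    . . . . . . . .

Z-buffer (winner per pixel, '.' = empty):
  . . . . 2 . . .
  . . . . 2 2 . .
  . 4 0 4 2 2 . .
  . 4 4 4 2 2 4 .
  . . . 4 4 2 4 .
  . 0 . 3 1 4 4 .
  . 0 3 1 . . . .
  . 0 3 . . . . .
  . 0 . . . . . .
  . . . . . . . .

Final: 4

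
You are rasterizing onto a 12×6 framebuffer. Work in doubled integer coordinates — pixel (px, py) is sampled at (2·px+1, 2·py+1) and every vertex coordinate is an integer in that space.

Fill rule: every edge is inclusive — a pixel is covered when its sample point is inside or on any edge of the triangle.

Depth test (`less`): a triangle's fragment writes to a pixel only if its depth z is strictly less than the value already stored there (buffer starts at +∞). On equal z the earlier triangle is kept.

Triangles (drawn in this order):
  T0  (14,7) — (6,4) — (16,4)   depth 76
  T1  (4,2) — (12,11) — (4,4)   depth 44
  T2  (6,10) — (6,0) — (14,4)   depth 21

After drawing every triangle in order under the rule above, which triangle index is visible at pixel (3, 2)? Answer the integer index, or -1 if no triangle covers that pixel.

T0:
  2·area = 30
  edge (14, 7)→(6, 4): d=(-8,-3) inclusive
  edge (6, 4)→(16, 4): d=(10,0) inclusive
  edge (16, 4)→(14, 7): d=(-2,3) inclusive
    (4,2)@(9, 5): e=[1,10,19] → █
    (5,2)@(11, 5): e=[7,10,13] → █
    (6,2)@(13, 5): e=[13,10,7] → █
    (7,2)@(15, 5): e=[19,10,1] → █
    (8,2)@(17, 5): e=[25,10,-5] → ·
    (4,3)@(9, 7): e=[-15,30,15] → ·
    (5,3)@(11, 7): e=[-9,30,9] → ·
    (6,3)@(13, 7): e=[-3,30,3] → ·
    (7,3)@(15, 7): e=[3,30,-3] → ·
  covered (4 px):
    · · · · · · · · · · · ·
    · · · · · · · · · · · ·
    · · · · █ █ █ █ · · · ·
    · · · · · · · · · · · ·
    · · · · · · · · · · · ·
    · · · · · · · · · · · ·
T1:
  2·area = 16
  edge (4, 2)→(12, 11): d=(8,9) inclusive
  edge (12, 11)→(4, 4): d=(-8,-7) inclusive
  edge (4, 4)→(4, 2): d=(0,-2) inclusive
  covered (0 px):
    · · · · · · · · · · · ·
    · · · · · · · · · · · ·
    · · · · · · · · · · · ·
    · · · · · · · · · · · ·
    · · · · · · · · · · · ·
    · · · · · · · · · · · ·
T2:
  2·area = 80
  edge (6, 10)→(6, 0): d=(0,-10) inclusive
  edge (6, 0)→(14, 4): d=(8,4) inclusive
  edge (14, 4)→(6, 10): d=(-8,6) inclusive
    (3,0)@(7, 1): e=[10,4,66] → █
    (4,0)@(9, 1): e=[30,-4,54] → ·
    (3,1)@(7, 3): e=[10,20,50] → █
    (4,1)@(9, 3): e=[30,12,38] → █
    (5,1)@(11, 3): e=[50,4,26] → █
    (6,1)@(13, 3): e=[70,-4,14] → ·
    (3,2)@(7, 5): e=[10,36,34] → █
    (6,2)@(13, 5): e=[70,12,-2] → ·
    (3,3)@(7, 7): e=[10,52,18] → █
    (5,3)@(11, 7): e=[50,36,-6] → ·
    (3,4)@(7, 9): e=[10,68,2] → █
    (4,4)@(9, 9): e=[30,60,-10] → ·
  covered (10 px):
    · · · █ · · · · · · · ·
    · · · █ █ █ · · · · · ·
    · · · █ █ █ · · · · · ·
    · · · █ █ · · · · · · ·
    · · · █ · · · · · · · ·
    · · · · · · · · · · · ·

Z-buffer (winner per pixel, '.' = empty):
  . . . 2 . . . . . . . .
  . . . 2 2 2 . . . . . .
  . . . 2 2 2 0 0 . . . .
  . . . 2 2 . . . . . . .
  . . . 2 . . . . . . . .
  . . . . . . . . . . . .

Result: 2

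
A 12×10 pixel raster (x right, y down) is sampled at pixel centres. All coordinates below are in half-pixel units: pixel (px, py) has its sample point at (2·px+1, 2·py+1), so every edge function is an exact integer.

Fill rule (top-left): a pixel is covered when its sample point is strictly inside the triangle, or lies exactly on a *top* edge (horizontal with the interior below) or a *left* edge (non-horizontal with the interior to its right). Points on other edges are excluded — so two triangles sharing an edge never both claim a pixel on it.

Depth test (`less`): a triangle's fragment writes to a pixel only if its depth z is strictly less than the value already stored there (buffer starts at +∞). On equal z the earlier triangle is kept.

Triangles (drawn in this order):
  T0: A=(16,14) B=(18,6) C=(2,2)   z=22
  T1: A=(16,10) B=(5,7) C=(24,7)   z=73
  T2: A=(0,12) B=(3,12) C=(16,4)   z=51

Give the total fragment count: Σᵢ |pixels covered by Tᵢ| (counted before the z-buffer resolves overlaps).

T0:
  2·area = 136  (B↔C swapped to make it positive)
  edge (16, 14)→(2, 2): d=(-14,-12) top-left  bias=+0
  edge (2, 2)→(18, 6): d=(16,4) right/bottom  bias=-1
  edge (18, 6)→(16, 14): d=(-2,8) right/bottom  bias=-1
    (2,1)@(5, 3): e=[22,4,110] → #
    (3,1)@(7, 3): e=[46,-4,94] → ·
    (2,2)@(5, 5): e=[-6,36,106] → ·
    (3,2)@(7, 5): e=[18,28,90] → #
    (4,2)@(9, 5): e=[42,20,74] → #
    (5,2)@(11, 5): e=[66,12,58] → #
    (6,2)@(13, 5): e=[90,4,42] → #
    (7,2)@(15, 5): e=[114,-4,26] → ·
    (3,3)@(7, 7): e=[-10,60,86] → ·
    (4,3)@(9, 7): e=[14,52,70] → #
    (7,3)@(15, 7): e=[86,28,22] → #
    (8,3)@(17, 7): e=[110,20,6] → #
  covered (17 px):
    · · · · · · · · · · · ·
    · · # · · · · · · · · ·
    · · · # # # # · · · · ·
    · · · · # # # # # · · ·
    · · · · · # # # # · · ·
    · · · · · · # # · · · ·
    · · · · · · · # · · · ·
    · · · · · · · · · · · ·
    · · · · · · · · · · · ·
    · · · · · · · · · · · ·
T1:
  2·area = 57
  edge (16, 10)→(5, 7): d=(-11,-3) top-left  bias=+0
  edge (5, 7)→(24, 7): d=(19,0) top-left  bias=+0
  edge (24, 7)→(16, 10): d=(-8,3) right/bottom  bias=-1
    (0,3)@(1, 7): e=[-12,0,69] → ·  [on edge]
    (1,3)@(3, 7): e=[-6,0,63] → ·  [on edge]
    (2,3)@(5, 7): e=[0,0,57] → #  [on edge]
    (3,3)@(7, 7): e=[6,0,51] → #  [on edge]
    (4,3)@(9, 7): e=[12,0,45] → #  [on edge]
    (5,3)@(11, 7): e=[18,0,39] → #  [on edge]
    (6,3)@(13, 7): e=[24,0,33] → #  [on edge]
    (7,3)@(15, 7): e=[30,0,27] → #  [on edge]
    (8,3)@(17, 7): e=[36,0,21] → #  [on edge]
    (9,3)@(19, 7): e=[42,0,15] → #  [on edge]
    (10,3)@(21, 7): e=[48,0,9] → #  [on edge]
    (11,3)@(23, 7): e=[54,0,3] → #  [on edge]
  covered (13 px):
    · · · · · · · · · · · ·
    · · · · · · · · · · · ·
    · · · · · · · · · · · ·
    · · # # # # # # # # # #
    · · · · · · # # # · · ·
    · · · · · · · · · · · ·
    · · · · · · · · · · · ·
    · · · · · · · · · · · ·
    · · · · · · · · · · · ·
    · · · · · · · · · · · ·
T2:
  2·area = 24  (B↔C swapped to make it positive)
  edge (0, 12)→(16, 4): d=(16,-8) top-left  bias=+0
  edge (16, 4)→(3, 12): d=(-13,8) right/bottom  bias=-1
  edge (3, 12)→(0, 12): d=(-3,0) right/bottom  bias=-1
    (5,3)@(11, 7): e=[8,1,15] → #
    (6,3)@(13, 7): e=[24,-15,15] → ·
    (3,4)@(7, 9): e=[8,7,9] → #
    (4,4)@(9, 9): e=[24,-9,9] → ·
    (5,4)@(11, 9): e=[40,-25,9] → ·
    (1,5)@(3, 11): e=[8,13,3] → #
    (2,5)@(5, 11): e=[24,-3,3] → ·
    (3,5)@(7, 11): e=[40,-19,3] → ·
    (1,6)@(3, 13): e=[40,-13,-3] → ·
  covered (3 px):
    · · · · · · · · · · · ·
    · · · · · · · · · · · ·
    · · · · · · · · · · · ·
    · · · · · # · · · · · ·
    · · · # · · · · · · · ·
    · # · · · · · · · · · ·
    · · · · · · · · · · · ·
    · · · · · · · · · · · ·
    · · · · · · · · · · · ·
    · · · · · · · · · · · ·

Result: 33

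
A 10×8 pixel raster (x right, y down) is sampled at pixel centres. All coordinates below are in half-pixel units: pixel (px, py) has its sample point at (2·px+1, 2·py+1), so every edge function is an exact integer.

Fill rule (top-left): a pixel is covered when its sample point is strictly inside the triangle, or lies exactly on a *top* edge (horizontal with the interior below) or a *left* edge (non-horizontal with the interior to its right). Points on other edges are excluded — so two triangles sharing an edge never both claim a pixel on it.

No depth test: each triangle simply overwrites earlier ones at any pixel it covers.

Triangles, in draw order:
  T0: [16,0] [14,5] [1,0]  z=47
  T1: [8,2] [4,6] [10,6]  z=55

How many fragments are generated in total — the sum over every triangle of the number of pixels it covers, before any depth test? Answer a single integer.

T0:
  2·area = 75
  edge (16, 0)→(14, 5): d=(-2,5) right/bottom  bias=-1
  edge (14, 5)→(1, 0): d=(-13,-5) top-left  bias=+0
  edge (1, 0)→(16, 0): d=(15,0) top-left  bias=+0
    (2,0)@(5, 1): e=[53,7,15] → #
    (3,0)@(7, 1): e=[43,17,15] → #
    (4,0)@(9, 1): e=[33,27,15] → #
    (5,0)@(11, 1): e=[23,37,15] → #
    (6,0)@(13, 1): e=[13,47,15] → #
    (7,0)@(15, 1): e=[3,57,15] → #
    (8,0)@(17, 1): e=[-7,67,15] → ·
    (2,1)@(5, 3): e=[49,-19,45] → ·
    (3,1)@(7, 3): e=[39,-9,45] → ·
    (4,1)@(9, 3): e=[29,1,45] → #
    (7,1)@(15, 3): e=[-1,31,45] → ·
    (4,2)@(9, 5): e=[25,-25,75] → ·
  covered (9 px):
    · · # # # # # # · ·
    · · · · # # # · · ·
    · · · · · · · · · ·
    · · · · · · · · · ·
    · · · · · · · · · ·
    · · · · · · · · · ·
    · · · · · · · · · ·
    · · · · · · · · · ·
T1:
  2·area = 24  (B↔C swapped to make it positive)
  edge (8, 2)→(10, 6): d=(2,4) right/bottom  bias=-1
  edge (10, 6)→(4, 6): d=(-6,0) right/bottom  bias=-1
  edge (4, 6)→(8, 2): d=(4,-4) top-left  bias=+0
    (4,0)@(9, 1): e=[-6,30,0] → ·  [on edge]
    (3,1)@(7, 3): e=[6,18,0] → #  [on edge]
    (4,1)@(9, 3): e=[-2,18,8] → ·
    (2,2)@(5, 5): e=[18,6,0] → #  [on edge]
    (4,2)@(9, 5): e=[2,6,16] → #
    (5,2)@(11, 5): e=[-6,6,24] → ·
    (1,3)@(3, 7): e=[30,-6,0] → ·  [on edge]
    (2,3)@(5, 7): e=[22,-6,8] → ·
    (3,3)@(7, 7): e=[14,-6,16] → ·
    (4,3)@(9, 7): e=[6,-6,24] → ·
    (0,4)@(1, 9): e=[42,-18,0] → ·  [on edge]
  covered (4 px):
    · · · · · · · · · ·
    · · · # · · · · · ·
    · · # # # · · · · ·
    · · · · · · · · · ·
    · · · · · · · · · ·
    · · · · · · · · · ·
    · · · · · · · · · ·
    · · · · · · · · · ·

Final: 13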